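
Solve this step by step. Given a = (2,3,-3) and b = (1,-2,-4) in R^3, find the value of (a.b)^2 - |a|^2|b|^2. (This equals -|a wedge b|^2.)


a . b = 2*1 + 3*(-2) + (-3)*(-4)
= 2 + (-6) + 12 = 8
|a|^2 = 2^2 + 3^2 + (-3)^2 = 22
|b|^2 = 1^2 + (-2)^2 + (-4)^2 = 21
(a.b)^2 = 8^2 = 64
|a|^2 * |b|^2 = 22 * 21 = 462
Result = 64 - 462 = -398


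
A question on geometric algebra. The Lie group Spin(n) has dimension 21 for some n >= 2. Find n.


dim Spin(n) = dim so(n) = n(n-1)/2.
Solve n(n-1)/2 = 21, i.e. n^2 - n - 42 = 0.
Discriminant = 1 + 8*21 = 169
n = (1 + sqrt(169))/2 = (1 + 13)/2 = 7


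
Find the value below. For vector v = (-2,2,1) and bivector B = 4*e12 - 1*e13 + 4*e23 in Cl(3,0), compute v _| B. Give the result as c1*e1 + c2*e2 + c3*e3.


Left contraction v _| B = <vB>_1 (grade-1 part of the geometric product vB).
Using e1_|e12 = e2, e2_|e12 = -e1, e1_|e13 = e3, e3_|e13 = -e1, e2_|e23 = e3, e3_|e23 = -e2:
e1 coeff: -v2*b12 - v3*b13 = -(2)*(4) - (1)*(-1) = -7
e2 coeff: v1*b12 - v3*b23 = (-2)*(4) - (1)*(4) = -12
e3 coeff: v1*b13 + v2*b23 = (-2)*(-1) + (2)*(4) = 10
v _| B = -7*e1 - 12*e2 + 10*e3


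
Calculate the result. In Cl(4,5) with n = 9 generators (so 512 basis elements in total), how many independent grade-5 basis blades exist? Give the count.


Number of grade-k basis blades in Cl(p,q) with n = p + q is C(n, k).
n = 4 + 5 = 9
C(9, 5) = 9! / (5! * 4!)
= 362880 / (120 * 24)
= 126


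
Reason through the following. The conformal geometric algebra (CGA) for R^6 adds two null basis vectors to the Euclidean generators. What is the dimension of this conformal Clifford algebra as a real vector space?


The conformal model of R^6 uses Cl(7,1): the 6 Euclidean generators plus two extra orthogonal generators e+ (e+^2 = +1) and e- (e-^2 = -1), from which the null vectors e0, einf are built.
Number of generators m = 6 + 2 = 8.
dim Cl(p,q) = 2^m = 2^8 = 256


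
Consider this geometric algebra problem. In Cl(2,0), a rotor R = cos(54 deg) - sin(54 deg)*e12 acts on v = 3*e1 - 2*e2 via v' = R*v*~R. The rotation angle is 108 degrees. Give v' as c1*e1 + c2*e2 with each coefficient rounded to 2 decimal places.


Rotor R = cos(54deg) - sin(54deg)*e12
Rotation angle theta = 2 * 54 = 108 degrees
v' = R*v*~R rotates v by theta.
cos(108deg) = -0.3090, sin(108deg) = 0.9511
v'_1 = 3*cos(108deg) - (-2)*sin(108deg)
= 3*(-0.3090) - (-2)*0.9511
= 0.98
v'_2 = 3*sin(108deg) + (-2)*cos(108deg)
= 3*0.9511 + (-2)*(-0.3090)
= 3.47
v' = 0.98*e1 + 3.47*e2


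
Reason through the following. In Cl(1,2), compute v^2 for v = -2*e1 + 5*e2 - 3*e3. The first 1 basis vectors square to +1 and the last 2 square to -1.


v^2 = sum of c_i^2 * e_i^2
Positive signature terms (e_i^2 = +1): (-2)^2 = 4
Negative signature terms (e_j^2 = -1): 5^2 + (-3)^2 = 34
v^2 = 4 - 34 = -30


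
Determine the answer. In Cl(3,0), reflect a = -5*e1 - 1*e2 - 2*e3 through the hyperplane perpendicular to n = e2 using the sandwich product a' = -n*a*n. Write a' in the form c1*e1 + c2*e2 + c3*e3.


Reflection formula: a' = -n*a*n, with n = e2 (unit vector, n^2 = 1).
For reflection through hyperplane perp to e2:
The component along e2 flips sign, others stay.
a = (-5, -1, -2)
a' = (-5, 1, -2)
a' = -5*e1 + 1*e2 - 2*e3


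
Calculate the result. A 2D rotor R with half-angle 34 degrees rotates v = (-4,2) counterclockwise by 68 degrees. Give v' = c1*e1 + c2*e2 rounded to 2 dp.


Rotor R = cos(34deg) - sin(34deg)*e12
Rotation angle theta = 2 * 34 = 68 degrees
v' = R*v*~R rotates v by theta.
cos(68deg) = 0.3746, sin(68deg) = 0.9272
v'_1 = -4*cos(68deg) - 2*sin(68deg)
= -4*0.3746 - 2*0.9272
= -3.35
v'_2 = -4*sin(68deg) + 2*cos(68deg)
= -4*0.9272 + 2*0.3746
= -2.96
v' = -3.35*e1 - 2.96*e2


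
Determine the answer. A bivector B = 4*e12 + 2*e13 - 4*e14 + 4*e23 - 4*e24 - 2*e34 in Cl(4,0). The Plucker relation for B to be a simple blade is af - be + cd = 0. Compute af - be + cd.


Plucker relation: af - be + cd
a*f = 4*(-2) = -8
b*e = 2*(-4) = -8
c*d = (-4)*4 = -16
af - be + cd = -8 - (-8) + (-16)
= -16


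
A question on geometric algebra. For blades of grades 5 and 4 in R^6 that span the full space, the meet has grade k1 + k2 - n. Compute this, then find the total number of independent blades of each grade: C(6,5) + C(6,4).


Meet grade = grade(A) + grade(B) - n
= 5 + 4 - 6 = 3
C(6,5) = 6
C(6,4) = 15
dim_A + dim_B = 6 + 15 = 21


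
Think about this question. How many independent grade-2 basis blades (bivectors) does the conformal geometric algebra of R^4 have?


The conformal model of R^4 uses Cl(5,1) with m = 4 + 2 = 6 generators.
Number of grade-2 blades = C(m, 2) = C(6, 2)
= 6*5/2 = 15


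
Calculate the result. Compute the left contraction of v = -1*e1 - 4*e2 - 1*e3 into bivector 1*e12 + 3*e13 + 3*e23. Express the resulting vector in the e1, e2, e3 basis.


Left contraction v _| B = <vB>_1 (grade-1 part of the geometric product vB).
Using e1_|e12 = e2, e2_|e12 = -e1, e1_|e13 = e3, e3_|e13 = -e1, e2_|e23 = e3, e3_|e23 = -e2:
e1 coeff: -v2*b12 - v3*b13 = -(-4)*(1) - (-1)*(3) = 7
e2 coeff: v1*b12 - v3*b23 = (-1)*(1) - (-1)*(3) = 2
e3 coeff: v1*b13 + v2*b23 = (-1)*(3) + (-4)*(3) = -15
v _| B = 7*e1 + 2*e2 - 15*e3


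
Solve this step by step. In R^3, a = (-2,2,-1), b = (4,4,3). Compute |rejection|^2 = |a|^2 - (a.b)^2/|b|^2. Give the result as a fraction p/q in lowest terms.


|a|^2 = (-2)^2 + 2^2 + (-1)^2 = 9
|b|^2 = 4^2 + 4^2 + 3^2 = 41
a . b = (-2)*4 + 2*4 + (-1)*3 = -3
(a.b)^2 = (-3)^2 = 9
|rej|^2 = 9 - 9/41
= (369 - 9)/41
= 360/41
In lowest terms: 360/41


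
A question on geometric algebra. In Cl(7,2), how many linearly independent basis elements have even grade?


Even subalgebra dimension = 2^(n-1)
n = 7 + 2 = 9
2^(9 - 1) = 2^8 = 256
Verification: sum of C(9,k) for even k = 1 + 36 + 126 + 84 + 9 = 256
Result = 256


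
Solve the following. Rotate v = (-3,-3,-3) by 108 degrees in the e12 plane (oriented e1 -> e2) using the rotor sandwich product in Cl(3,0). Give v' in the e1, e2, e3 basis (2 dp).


Rotor R = cos(54deg) - sin(54deg)*e12
Rotation angle theta = 2 * 54 = 108 degrees in the e12 plane (e1 -> e2).
The component perpendicular to the plane (e3) is invariant: v'_3 = v3 = -3.00
cos(108deg) = -0.3090, sin(108deg) = 0.9511
v'_1 = v1*cos(theta) - v2*sin(theta) = -3*(-0.3090) - (-3)*0.9511 = 3.78
v'_2 = v1*sin(theta) + v2*cos(theta) = -3*0.9511 + (-3)*(-0.3090) = -1.93
v' = 3.78*e1 - 1.93*e2 - 3.00*e3


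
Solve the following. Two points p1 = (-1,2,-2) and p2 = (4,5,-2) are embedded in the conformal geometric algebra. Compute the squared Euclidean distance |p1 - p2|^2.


p1 - p2 = (-5, -3, 0)
|p1 - p2|^2 = (-5)^2 + (-3)^2 + 0^2
= 25 + 9 + 0
= 34


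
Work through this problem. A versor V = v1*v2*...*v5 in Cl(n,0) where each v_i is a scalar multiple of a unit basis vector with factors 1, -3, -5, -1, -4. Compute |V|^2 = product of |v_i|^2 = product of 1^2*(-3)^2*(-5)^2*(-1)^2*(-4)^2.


Each vector v_i has |v_i|^2 = s_i^2
Squared scales: 1^2 = 1, (-3)^2 = 9, (-5)^2 = 25, (-1)^2 = 1, (-4)^2 = 16
|V|^2 = 1 * 9 * 25 * 1 * 16
= 3600


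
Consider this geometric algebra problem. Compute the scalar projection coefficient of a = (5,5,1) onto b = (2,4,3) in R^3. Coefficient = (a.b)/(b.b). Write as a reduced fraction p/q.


Projection coefficient = (a . b) / (b . b)
a . b = 5*2 + 5*4 + 1*3
= 10 + 20 + 3 = 33
b . b = 2^2 + 4^2 + 3^2
= 4 + 16 + 9 = 29
Coefficient = 33/29
In lowest terms: 33/29


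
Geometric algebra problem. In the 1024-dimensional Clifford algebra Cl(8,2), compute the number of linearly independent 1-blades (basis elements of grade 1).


Number of grade-k basis blades in Cl(p,q) with n = p + q is C(n, k).
n = 8 + 2 = 10
C(10, 1) = 10! / (1! * 9!)
= 3628800 / (1 * 362880)
= 10


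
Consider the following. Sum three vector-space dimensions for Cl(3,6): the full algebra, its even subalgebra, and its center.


n = 3 + 6 = 9
Total dim = 2^9 = 512
Even subalgebra dim = 2^8 = 256
n is odd, so center dim = 2
Sum = 512 + 256 + 2 = 770


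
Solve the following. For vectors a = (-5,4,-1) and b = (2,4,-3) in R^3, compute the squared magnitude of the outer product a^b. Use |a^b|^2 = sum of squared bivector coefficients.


a wedge b = (a1*b2 - a2*b1)*e12 + (a1*b3 - a3*b1)*e13 + (a2*b3 - a3*b2)*e23
e12 coeff: (-5)*4 - 4*2 = -20 - 8 = -28
e13 coeff: (-5)*(-3) - (-1)*2 = 15 - (-2) = 17
e23 coeff: 4*(-3) - (-1)*4 = -12 - (-4) = -8
|a wedge b|^2 = (-28)^2 + 17^2 + (-8)^2
= 784 + 289 + 64
= 1137


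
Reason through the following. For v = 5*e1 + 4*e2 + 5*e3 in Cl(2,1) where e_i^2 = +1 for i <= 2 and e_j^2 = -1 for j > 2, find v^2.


v^2 = sum of c_i^2 * e_i^2
Positive signature terms (e_i^2 = +1): 5^2 + 4^2 = 41
Negative signature terms (e_j^2 = -1): 5^2 = 25
v^2 = 41 - 25 = 16


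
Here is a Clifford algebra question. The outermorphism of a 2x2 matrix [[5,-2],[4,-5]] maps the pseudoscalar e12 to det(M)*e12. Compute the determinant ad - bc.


The outermorphism of a linear map f sends e1^e2 to f(e1)^f(e2).
f(e1) = 5*e1 + 4*e2
f(e2) = -2*e1 - 5*e2
f(e1) ^ f(e2) = (5*e1 + 4*e2) ^ (-2*e1 - 5*e2)
= 5*(-5)*e12 + 4*(-2)*e21
= (-25 - (-8))*e12
= -17*e12
Coefficient = -17


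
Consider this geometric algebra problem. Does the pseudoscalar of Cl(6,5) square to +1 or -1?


The pseudoscalar I = e1...e_n (product of all n generators) of Cl(p,q) satisfies I^2 = (-1)^(q + n(n-1)/2).
p = 6, q = 5, n = p + q = 11
n(n-1)/2 = 11 * 10 / 2 = 55
Exponent = q + n(n-1)/2 = 5 + 55 = 60
I^2 = (-1)^60 = +1


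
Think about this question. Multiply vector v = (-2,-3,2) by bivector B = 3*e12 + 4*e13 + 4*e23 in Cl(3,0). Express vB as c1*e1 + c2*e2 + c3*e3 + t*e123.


vB has grade-1 (vector) and grade-3 (trivector) parts: vB = (v _| B) + (v ^ B).
Vector part <vB>_1:
  e1: -v2*b12 - v3*b13 = -(-3)*(3) - (2)*(4) = 1
  e2: v1*b12 - v3*b23 = (-2)*(3) - (2)*(4) = -14
  e3: v1*b13 + v2*b23 = (-2)*(4) + (-3)*(4) = -20
Trivector part <vB>_3:
  e123: v1*b23 - v2*b13 + v3*b12 = (-2)*(4) - (-3)*(4) + (2)*(3) = 10
vB = 1*e1 - 14*e2 - 20*e3 + 10*e123


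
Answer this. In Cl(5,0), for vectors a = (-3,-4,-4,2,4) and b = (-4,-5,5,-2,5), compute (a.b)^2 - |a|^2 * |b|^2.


a . b = (-3)*(-4) + (-4)*(-5) + (-4)*5 + 2*(-2) + 4*5
= 12 + 20 + (-20) + (-4) + 20 = 28
|a|^2 = (-3)^2 + (-4)^2 + (-4)^2 + 2^2 + 4^2 = 61
|b|^2 = (-4)^2 + (-5)^2 + 5^2 + (-2)^2 + 5^2 = 95
(a.b)^2 = 28^2 = 784
|a|^2 * |b|^2 = 61 * 95 = 5795
Result = 784 - 5795 = -5011


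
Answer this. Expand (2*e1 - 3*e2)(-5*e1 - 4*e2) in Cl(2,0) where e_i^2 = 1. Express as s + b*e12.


Expand: (2*e1 - 3*e2)(-5*e1 - 4*e2)
= 2*(-5)*e1e1 + 2*(-4)*e1e2 + (-3)*(-5)*e2e1 + (-3)*(-4)*e2e2
Using e1^2 = e2^2 = 1, e2e1 = -e1e2:
Scalar part s = 2*(-5) + (-3)*(-4) = -10 + 12 = 2
Bivector part b = 2*(-4) - (-3)*(-5) = -8 - 15 = -23
uv = 2 - 23*e12


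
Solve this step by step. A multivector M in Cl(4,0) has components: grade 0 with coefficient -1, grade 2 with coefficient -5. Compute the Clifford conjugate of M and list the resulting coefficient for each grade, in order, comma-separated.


Clifford conjugate sign for grade k: (-1)^(k(k+1)/2)
Grade 0: (-1)^(0*1/2) = (-1)^0 = 1, coeff -1 -> -1
Grade 2: (-1)^(2*3/2) = (-1)^3 = -1, coeff -5 -> 5
Conjugated coefficients: -1, 5


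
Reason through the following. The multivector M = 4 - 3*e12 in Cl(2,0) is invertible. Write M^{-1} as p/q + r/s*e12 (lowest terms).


M = 4 - 3*e12, where e12^2 = -1.
Since M commutes with its reverse ~M = a - b*e12, M * ~M = a^2 - b^2*e12^2 = a^2 + b^2.
So M^{-1} = ~M / (a^2 + b^2) = (a - b*e12)/(a^2 + b^2).
a^2 + b^2 = 16 + 9 = 25
Scalar part = 4/25 = 4/25
Bivector coeff = 3/25 = 3/25
M^{-1} = 4/25 + 3/25*e12


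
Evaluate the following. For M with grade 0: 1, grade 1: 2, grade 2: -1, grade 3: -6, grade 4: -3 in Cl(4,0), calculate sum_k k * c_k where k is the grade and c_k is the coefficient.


Grade-weighted sum = sum of grade_k * coefficient_k
0*1 = 0
1*2 = 2
2*(-1) = -2
3*(-6) = -18
4*(-3) = -12
Total = 0 + 2 + (-2) + (-18) + (-12) = -30


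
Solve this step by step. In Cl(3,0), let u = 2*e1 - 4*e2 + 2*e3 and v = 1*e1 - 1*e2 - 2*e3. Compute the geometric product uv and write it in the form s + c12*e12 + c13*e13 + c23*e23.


In Cl(3,0): e_i^2 = 1, e_ie_j = -e_je_i for i != j.
Scalar part = u . v = 2*1 + (-4)*(-1) + 2*(-2)
= 2 + 4 + (-4) = 2
e12 coeff = 2*(-1) - (-4)*1 = -2 - (-4) = 2
e13 coeff = 2*(-2) - 2*1 = -4 - 2 = -6
e23 coeff = (-4)*(-2) - 2*(-1) = 8 - (-2) = 10
uv = 2 + 2*e12 - 6*e13 + 10*e23


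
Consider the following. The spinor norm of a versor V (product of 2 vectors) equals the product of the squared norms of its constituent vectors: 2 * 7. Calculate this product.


Spinor norm N(V) = |v1|^2 * |v2|^2 * ... * |v2|^2
= 2 * 7
Running product: 2, 14
N(V) = 14


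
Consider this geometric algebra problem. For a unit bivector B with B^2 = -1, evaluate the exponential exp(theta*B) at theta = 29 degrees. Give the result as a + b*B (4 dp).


For a unit bivector B with B^2 = -1, the exponential series gives
e^(theta*B) = cos(theta) + sin(theta)*B (the GA analogue of Euler's formula).
theta = 29 degrees = 0.506145 rad
cos(29 deg) = 0.8746
sin(29 deg) = 0.4848
exp(theta*B) = 0.8746 + 0.4848*B


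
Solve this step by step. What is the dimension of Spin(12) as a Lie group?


Spin(n) double-covers SO(n); both have Lie algebra so(n) of dimension n(n-1)/2.
n = 12
n(n-1) = 12 * 11 = 132
dim Spin(12) = 132/2 = 66


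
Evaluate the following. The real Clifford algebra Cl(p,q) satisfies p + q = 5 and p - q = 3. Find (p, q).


We need p + q = 5 and p - q = 3.
Adding: 2p = 5 + 3 = 8, so p = 4.
Then q = 5 - 4 = 1.
(p, q) = (4, 1)


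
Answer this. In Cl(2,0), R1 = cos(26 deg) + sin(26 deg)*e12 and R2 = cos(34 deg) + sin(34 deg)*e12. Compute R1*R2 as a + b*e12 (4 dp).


Same-plane rotors commute and their half-angles add:
R1*R2 = cos(a1 + a2) + sin(a1 + a2)*e12.
a1 + a2 = 26 + 34 = 60 deg
cos(60 deg) = 0.5000
sin(60 deg) = 0.8660
R1*R2 = 0.5000 + 0.8660*e12


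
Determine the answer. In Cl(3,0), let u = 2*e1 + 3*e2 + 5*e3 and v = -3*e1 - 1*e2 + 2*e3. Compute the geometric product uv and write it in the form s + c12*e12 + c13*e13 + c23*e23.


In Cl(3,0): e_i^2 = 1, e_ie_j = -e_je_i for i != j.
Scalar part = u . v = 2*(-3) + 3*(-1) + 5*2
= -6 + (-3) + 10 = 1
e12 coeff = 2*(-1) - 3*(-3) = -2 - (-9) = 7
e13 coeff = 2*2 - 5*(-3) = 4 - (-15) = 19
e23 coeff = 3*2 - 5*(-1) = 6 - (-5) = 11
uv = 1 + 7*e12 + 19*e13 + 11*e23


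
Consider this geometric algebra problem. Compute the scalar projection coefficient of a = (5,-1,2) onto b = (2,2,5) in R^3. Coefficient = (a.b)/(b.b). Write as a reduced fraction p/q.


Projection coefficient = (a . b) / (b . b)
a . b = 5*2 + (-1)*2 + 2*5
= 10 + (-2) + 10 = 18
b . b = 2^2 + 2^2 + 5^2
= 4 + 4 + 25 = 33
Coefficient = 18/33
In lowest terms: 6/11


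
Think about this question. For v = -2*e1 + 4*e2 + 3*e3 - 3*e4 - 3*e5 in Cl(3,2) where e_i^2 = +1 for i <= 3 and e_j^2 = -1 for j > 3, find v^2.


v^2 = sum of c_i^2 * e_i^2
Positive signature terms (e_i^2 = +1): (-2)^2 + 4^2 + 3^2 = 29
Negative signature terms (e_j^2 = -1): (-3)^2 + (-3)^2 = 18
v^2 = 29 - 18 = 11


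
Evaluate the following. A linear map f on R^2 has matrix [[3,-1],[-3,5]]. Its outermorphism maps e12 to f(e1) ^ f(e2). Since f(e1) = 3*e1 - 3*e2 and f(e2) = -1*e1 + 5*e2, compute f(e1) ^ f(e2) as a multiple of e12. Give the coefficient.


The outermorphism of a linear map f sends e1^e2 to f(e1)^f(e2).
f(e1) = 3*e1 - 3*e2
f(e2) = -1*e1 + 5*e2
f(e1) ^ f(e2) = (3*e1 - 3*e2) ^ (-1*e1 + 5*e2)
= 3*5*e12 + (-3)*(-1)*e21
= (15 - 3)*e12
= 12*e12
Coefficient = 12


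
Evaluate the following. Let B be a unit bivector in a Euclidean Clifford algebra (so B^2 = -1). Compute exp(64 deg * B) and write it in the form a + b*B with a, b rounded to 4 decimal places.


For a unit bivector B with B^2 = -1, the exponential series gives
e^(theta*B) = cos(theta) + sin(theta)*B (the GA analogue of Euler's formula).
theta = 64 degrees = 1.117011 rad
cos(64 deg) = 0.4384
sin(64 deg) = 0.8988
exp(theta*B) = 0.4384 + 0.8988*B


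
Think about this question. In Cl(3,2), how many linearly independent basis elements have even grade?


Even subalgebra dimension = 2^(n-1)
n = 3 + 2 = 5
2^(5 - 1) = 2^4 = 16
Verification: sum of C(5,k) for even k = 1 + 10 + 5 = 16
Result = 16


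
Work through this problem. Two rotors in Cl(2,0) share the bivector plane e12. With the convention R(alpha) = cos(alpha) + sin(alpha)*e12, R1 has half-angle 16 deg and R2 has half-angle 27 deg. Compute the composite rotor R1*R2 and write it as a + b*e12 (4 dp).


Same-plane rotors commute and their half-angles add:
R1*R2 = cos(a1 + a2) + sin(a1 + a2)*e12.
a1 + a2 = 16 + 27 = 43 deg
cos(43 deg) = 0.7314
sin(43 deg) = 0.6820
R1*R2 = 0.7314 + 0.6820*e12


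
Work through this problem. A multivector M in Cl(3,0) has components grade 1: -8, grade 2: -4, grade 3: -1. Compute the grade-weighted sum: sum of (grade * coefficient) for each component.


Grade-weighted sum = sum of grade_k * coefficient_k
1*(-8) = -8
2*(-4) = -8
3*(-1) = -3
Total = -8 + (-8) + (-3) = -19


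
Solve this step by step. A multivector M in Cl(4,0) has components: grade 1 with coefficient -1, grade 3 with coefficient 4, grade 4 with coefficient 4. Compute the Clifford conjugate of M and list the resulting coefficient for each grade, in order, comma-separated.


Clifford conjugate sign for grade k: (-1)^(k(k+1)/2)
Grade 1: (-1)^(1*2/2) = (-1)^1 = -1, coeff -1 -> 1
Grade 3: (-1)^(3*4/2) = (-1)^6 = 1, coeff 4 -> 4
Grade 4: (-1)^(4*5/2) = (-1)^10 = 1, coeff 4 -> 4
Conjugated coefficients: 1, 4, 4


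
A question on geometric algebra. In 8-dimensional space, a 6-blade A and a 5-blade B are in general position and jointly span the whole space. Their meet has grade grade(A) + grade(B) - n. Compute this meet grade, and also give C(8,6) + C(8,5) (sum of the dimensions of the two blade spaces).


Meet grade = grade(A) + grade(B) - n
= 6 + 5 - 8 = 3
C(8,6) = 28
C(8,5) = 56
dim_A + dim_B = 28 + 56 = 84


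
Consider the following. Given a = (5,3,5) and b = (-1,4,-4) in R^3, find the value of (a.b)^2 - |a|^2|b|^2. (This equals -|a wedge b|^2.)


a . b = 5*(-1) + 3*4 + 5*(-4)
= -5 + 12 + (-20) = -13
|a|^2 = 5^2 + 3^2 + 5^2 = 59
|b|^2 = (-1)^2 + 4^2 + (-4)^2 = 33
(a.b)^2 = (-13)^2 = 169
|a|^2 * |b|^2 = 59 * 33 = 1947
Result = 169 - 1947 = -1778


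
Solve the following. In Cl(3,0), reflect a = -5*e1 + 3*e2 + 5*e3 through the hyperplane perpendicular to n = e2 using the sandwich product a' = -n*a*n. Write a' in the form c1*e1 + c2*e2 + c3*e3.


Reflection formula: a' = -n*a*n, with n = e2 (unit vector, n^2 = 1).
For reflection through hyperplane perp to e2:
The component along e2 flips sign, others stay.
a = (-5, 3, 5)
a' = (-5, -3, 5)
a' = -5*e1 - 3*e2 + 5*e3


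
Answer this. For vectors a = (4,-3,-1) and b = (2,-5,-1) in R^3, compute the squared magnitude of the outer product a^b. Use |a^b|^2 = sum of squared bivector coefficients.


a wedge b = (a1*b2 - a2*b1)*e12 + (a1*b3 - a3*b1)*e13 + (a2*b3 - a3*b2)*e23
e12 coeff: 4*(-5) - (-3)*2 = -20 - (-6) = -14
e13 coeff: 4*(-1) - (-1)*2 = -4 - (-2) = -2
e23 coeff: (-3)*(-1) - (-1)*(-5) = 3 - 5 = -2
|a wedge b|^2 = (-14)^2 + (-2)^2 + (-2)^2
= 196 + 4 + 4
= 204


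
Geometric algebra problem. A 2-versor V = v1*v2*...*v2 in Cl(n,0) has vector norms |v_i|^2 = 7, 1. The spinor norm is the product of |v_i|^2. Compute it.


Spinor norm N(V) = |v1|^2 * |v2|^2 * ... * |v2|^2
= 7 * 1
Running product: 7, 7
N(V) = 7


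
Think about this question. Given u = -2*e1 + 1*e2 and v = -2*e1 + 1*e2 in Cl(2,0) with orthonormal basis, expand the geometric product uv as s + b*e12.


Expand: (-2*e1 + 1*e2)(-2*e1 + 1*e2)
= (-2)*(-2)*e1e1 + (-2)*1*e1e2 + 1*(-2)*e2e1 + 1*1*e2e2
Using e1^2 = e2^2 = 1, e2e1 = -e1e2:
Scalar part s = (-2)*(-2) + 1*1 = 4 + 1 = 5
Bivector part b = (-2)*1 - 1*(-2) = -2 - (-2) = 0
uv = 5 + 0*e12


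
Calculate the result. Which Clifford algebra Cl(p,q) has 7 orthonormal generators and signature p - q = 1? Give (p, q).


We need p + q = 7 and p - q = 1.
Adding: 2p = 7 + 1 = 8, so p = 4.
Then q = 7 - 4 = 3.
(p, q) = (4, 3)


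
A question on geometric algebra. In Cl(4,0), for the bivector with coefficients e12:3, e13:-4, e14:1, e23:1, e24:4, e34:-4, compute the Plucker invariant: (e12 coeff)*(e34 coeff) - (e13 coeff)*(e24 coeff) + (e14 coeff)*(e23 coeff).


Plucker relation: af - be + cd
a*f = 3*(-4) = -12
b*e = (-4)*4 = -16
c*d = 1*1 = 1
af - be + cd = -12 - (-16) + 1
= 5


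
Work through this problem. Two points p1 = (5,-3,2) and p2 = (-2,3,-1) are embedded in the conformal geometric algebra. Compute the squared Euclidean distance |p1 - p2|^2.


p1 - p2 = (7, -6, 3)
|p1 - p2|^2 = 7^2 + (-6)^2 + 3^2
= 49 + 36 + 9
= 94


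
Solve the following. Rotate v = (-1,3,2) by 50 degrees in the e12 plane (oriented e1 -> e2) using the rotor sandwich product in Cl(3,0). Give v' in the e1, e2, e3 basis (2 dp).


Rotor R = cos(25deg) - sin(25deg)*e12
Rotation angle theta = 2 * 25 = 50 degrees in the e12 plane (e1 -> e2).
The component perpendicular to the plane (e3) is invariant: v'_3 = v3 = 2.00
cos(50deg) = 0.6428, sin(50deg) = 0.7660
v'_1 = v1*cos(theta) - v2*sin(theta) = -1*0.6428 - 3*0.7660 = -2.94
v'_2 = v1*sin(theta) + v2*cos(theta) = -1*0.7660 + 3*0.6428 = 1.16
v' = -2.94*e1 + 1.16*e2 + 2.00*e3


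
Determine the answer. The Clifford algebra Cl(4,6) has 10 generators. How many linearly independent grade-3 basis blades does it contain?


Number of grade-k basis blades in Cl(p,q) with n = p + q is C(n, k).
n = 4 + 6 = 10
C(10, 3) = 10! / (3! * 7!)
= 3628800 / (6 * 5040)
= 120


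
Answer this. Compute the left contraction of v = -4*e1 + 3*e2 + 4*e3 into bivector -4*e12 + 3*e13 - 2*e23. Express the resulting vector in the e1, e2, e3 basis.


Left contraction v _| B = <vB>_1 (grade-1 part of the geometric product vB).
Using e1_|e12 = e2, e2_|e12 = -e1, e1_|e13 = e3, e3_|e13 = -e1, e2_|e23 = e3, e3_|e23 = -e2:
e1 coeff: -v2*b12 - v3*b13 = -(3)*(-4) - (4)*(3) = 0
e2 coeff: v1*b12 - v3*b23 = (-4)*(-4) - (4)*(-2) = 24
e3 coeff: v1*b13 + v2*b23 = (-4)*(3) + (3)*(-2) = -18
v _| B = 0*e1 + 24*e2 - 18*e3


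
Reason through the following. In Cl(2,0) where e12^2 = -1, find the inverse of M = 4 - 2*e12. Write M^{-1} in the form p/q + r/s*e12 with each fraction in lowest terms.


M = 4 - 2*e12, where e12^2 = -1.
Since M commutes with its reverse ~M = a - b*e12, M * ~M = a^2 - b^2*e12^2 = a^2 + b^2.
So M^{-1} = ~M / (a^2 + b^2) = (a - b*e12)/(a^2 + b^2).
a^2 + b^2 = 16 + 4 = 20
Scalar part = 4/20 = 1/5
Bivector coeff = 2/20 = 1/10
M^{-1} = 1/5 + 1/10*e12


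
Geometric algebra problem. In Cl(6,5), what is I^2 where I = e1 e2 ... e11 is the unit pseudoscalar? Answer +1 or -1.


The pseudoscalar I = e1...e_n (product of all n generators) of Cl(p,q) satisfies I^2 = (-1)^(q + n(n-1)/2).
p = 6, q = 5, n = p + q = 11
n(n-1)/2 = 11 * 10 / 2 = 55
Exponent = q + n(n-1)/2 = 5 + 55 = 60
I^2 = (-1)^60 = +1


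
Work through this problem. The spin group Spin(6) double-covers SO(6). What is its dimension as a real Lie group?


Spin(n) double-covers SO(n); both have Lie algebra so(n) of dimension n(n-1)/2.
n = 6
n(n-1) = 6 * 5 = 30
dim Spin(6) = 30/2 = 15


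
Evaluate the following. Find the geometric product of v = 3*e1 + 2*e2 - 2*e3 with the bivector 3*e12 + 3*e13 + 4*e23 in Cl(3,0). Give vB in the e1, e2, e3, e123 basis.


vB has grade-1 (vector) and grade-3 (trivector) parts: vB = (v _| B) + (v ^ B).
Vector part <vB>_1:
  e1: -v2*b12 - v3*b13 = -(2)*(3) - (-2)*(3) = 0
  e2: v1*b12 - v3*b23 = (3)*(3) - (-2)*(4) = 17
  e3: v1*b13 + v2*b23 = (3)*(3) + (2)*(4) = 17
Trivector part <vB>_3:
  e123: v1*b23 - v2*b13 + v3*b12 = (3)*(4) - (2)*(3) + (-2)*(3) = 0
vB = 0*e1 + 17*e2 + 17*e3 + 0*e123


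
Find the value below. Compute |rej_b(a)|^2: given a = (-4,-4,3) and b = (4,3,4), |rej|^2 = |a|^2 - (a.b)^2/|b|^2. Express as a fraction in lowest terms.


|a|^2 = (-4)^2 + (-4)^2 + 3^2 = 41
|b|^2 = 4^2 + 3^2 + 4^2 = 41
a . b = (-4)*4 + (-4)*3 + 3*4 = -16
(a.b)^2 = (-16)^2 = 256
|rej|^2 = 41 - 256/41
= (1681 - 256)/41
= 1425/41
In lowest terms: 1425/41


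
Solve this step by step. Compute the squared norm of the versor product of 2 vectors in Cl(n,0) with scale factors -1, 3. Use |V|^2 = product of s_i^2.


Each vector v_i has |v_i|^2 = s_i^2
Squared scales: (-1)^2 = 1, 3^2 = 9
|V|^2 = 1 * 9
= 9


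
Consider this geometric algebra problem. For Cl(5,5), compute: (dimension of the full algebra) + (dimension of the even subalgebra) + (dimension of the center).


n = 5 + 5 = 10
Total dim = 2^10 = 1024
Even subalgebra dim = 2^9 = 512
n is even, so center dim = 1
Sum = 1024 + 512 + 1 = 1537


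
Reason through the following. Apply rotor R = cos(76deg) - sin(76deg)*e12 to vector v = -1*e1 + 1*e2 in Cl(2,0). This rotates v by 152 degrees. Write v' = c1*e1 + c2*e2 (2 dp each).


Rotor R = cos(76deg) - sin(76deg)*e12
Rotation angle theta = 2 * 76 = 152 degrees
v' = R*v*~R rotates v by theta.
cos(152deg) = -0.8829, sin(152deg) = 0.4695
v'_1 = -1*cos(152deg) - 1*sin(152deg)
= -1*(-0.8829) - 1*0.4695
= 0.41
v'_2 = -1*sin(152deg) + 1*cos(152deg)
= -1*0.4695 + 1*(-0.8829)
= -1.35
v' = 0.41*e1 - 1.35*e2


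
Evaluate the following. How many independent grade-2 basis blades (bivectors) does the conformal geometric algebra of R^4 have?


The conformal model of R^4 uses Cl(5,1) with m = 4 + 2 = 6 generators.
Number of grade-2 blades = C(m, 2) = C(6, 2)
= 6*5/2 = 15


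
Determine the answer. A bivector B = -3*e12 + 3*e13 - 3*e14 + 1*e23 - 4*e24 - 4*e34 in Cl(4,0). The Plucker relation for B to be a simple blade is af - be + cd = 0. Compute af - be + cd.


Plucker relation: af - be + cd
a*f = (-3)*(-4) = 12
b*e = 3*(-4) = -12
c*d = (-3)*1 = -3
af - be + cd = 12 - (-12) + (-3)
= 21


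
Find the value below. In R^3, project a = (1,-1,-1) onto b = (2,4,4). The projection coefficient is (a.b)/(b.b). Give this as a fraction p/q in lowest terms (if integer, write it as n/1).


Projection coefficient = (a . b) / (b . b)
a . b = 1*2 + (-1)*4 + (-1)*4
= 2 + (-4) + (-4) = -6
b . b = 2^2 + 4^2 + 4^2
= 4 + 16 + 16 = 36
Coefficient = -6/36
In lowest terms: -1/6


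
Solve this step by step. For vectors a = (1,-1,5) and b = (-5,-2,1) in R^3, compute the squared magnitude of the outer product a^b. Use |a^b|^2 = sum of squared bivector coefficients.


a wedge b = (a1*b2 - a2*b1)*e12 + (a1*b3 - a3*b1)*e13 + (a2*b3 - a3*b2)*e23
e12 coeff: 1*(-2) - (-1)*(-5) = -2 - 5 = -7
e13 coeff: 1*1 - 5*(-5) = 1 - (-25) = 26
e23 coeff: (-1)*1 - 5*(-2) = -1 - (-10) = 9
|a wedge b|^2 = (-7)^2 + 26^2 + 9^2
= 49 + 676 + 81
= 806


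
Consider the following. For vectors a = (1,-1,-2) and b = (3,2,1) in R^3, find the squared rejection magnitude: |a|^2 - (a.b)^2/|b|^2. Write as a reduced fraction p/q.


|a|^2 = 1^2 + (-1)^2 + (-2)^2 = 6
|b|^2 = 3^2 + 2^2 + 1^2 = 14
a . b = 1*3 + (-1)*2 + (-2)*1 = -1
(a.b)^2 = (-1)^2 = 1
|rej|^2 = 6 - 1/14
= (84 - 1)/14
= 83/14
In lowest terms: 83/14


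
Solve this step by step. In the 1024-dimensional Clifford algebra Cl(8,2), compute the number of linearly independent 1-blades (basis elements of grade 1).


Number of grade-k basis blades in Cl(p,q) with n = p + q is C(n, k).
n = 8 + 2 = 10
C(10, 1) = 10! / (1! * 9!)
= 3628800 / (1 * 362880)
= 10


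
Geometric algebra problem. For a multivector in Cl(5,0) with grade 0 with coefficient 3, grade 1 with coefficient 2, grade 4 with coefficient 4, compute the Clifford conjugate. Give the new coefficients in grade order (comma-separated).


Clifford conjugate sign for grade k: (-1)^(k(k+1)/2)
Grade 0: (-1)^(0*1/2) = (-1)^0 = 1, coeff 3 -> 3
Grade 1: (-1)^(1*2/2) = (-1)^1 = -1, coeff 2 -> -2
Grade 4: (-1)^(4*5/2) = (-1)^10 = 1, coeff 4 -> 4
Conjugated coefficients: 3, -2, 4


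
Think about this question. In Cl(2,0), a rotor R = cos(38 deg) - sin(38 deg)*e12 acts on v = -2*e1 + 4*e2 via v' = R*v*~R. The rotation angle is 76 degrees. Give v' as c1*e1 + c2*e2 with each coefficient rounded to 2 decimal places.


Rotor R = cos(38deg) - sin(38deg)*e12
Rotation angle theta = 2 * 38 = 76 degrees
v' = R*v*~R rotates v by theta.
cos(76deg) = 0.2419, sin(76deg) = 0.9703
v'_1 = -2*cos(76deg) - 4*sin(76deg)
= -2*0.2419 - 4*0.9703
= -4.37
v'_2 = -2*sin(76deg) + 4*cos(76deg)
= -2*0.9703 + 4*0.2419
= -0.97
v' = -4.37*e1 - 0.97*e2


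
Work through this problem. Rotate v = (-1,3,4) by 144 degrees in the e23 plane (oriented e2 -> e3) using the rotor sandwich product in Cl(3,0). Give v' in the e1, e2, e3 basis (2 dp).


Rotor R = cos(72deg) - sin(72deg)*e23
Rotation angle theta = 2 * 72 = 144 degrees in the e23 plane (e2 -> e3).
The component perpendicular to the plane (e1) is invariant: v'_1 = v1 = -1.00
cos(144deg) = -0.8090, sin(144deg) = 0.5878
v'_2 = v2*cos(theta) - v3*sin(theta) = 3*(-0.8090) - 4*0.5878 = -4.78
v'_3 = v2*sin(theta) + v3*cos(theta) = 3*0.5878 + 4*(-0.8090) = -1.47
v' = -1.00*e1 - 4.78*e2 - 1.47*e3


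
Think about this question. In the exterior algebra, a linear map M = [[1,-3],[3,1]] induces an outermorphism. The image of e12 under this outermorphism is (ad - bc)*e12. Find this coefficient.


The outermorphism of a linear map f sends e1^e2 to f(e1)^f(e2).
f(e1) = 1*e1 + 3*e2
f(e2) = -3*e1 + 1*e2
f(e1) ^ f(e2) = (1*e1 + 3*e2) ^ (-3*e1 + 1*e2)
= 1*1*e12 + 3*(-3)*e21
= (1 - (-9))*e12
= 10*e12
Coefficient = 10


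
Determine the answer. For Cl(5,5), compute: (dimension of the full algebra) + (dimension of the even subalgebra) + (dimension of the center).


n = 5 + 5 = 10
Total dim = 2^10 = 1024
Even subalgebra dim = 2^9 = 512
n is even, so center dim = 1
Sum = 1024 + 512 + 1 = 1537


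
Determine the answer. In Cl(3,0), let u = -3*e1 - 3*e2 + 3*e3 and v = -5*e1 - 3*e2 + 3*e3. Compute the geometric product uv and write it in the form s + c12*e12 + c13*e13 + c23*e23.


In Cl(3,0): e_i^2 = 1, e_ie_j = -e_je_i for i != j.
Scalar part = u . v = (-3)*(-5) + (-3)*(-3) + 3*3
= 15 + 9 + 9 = 33
e12 coeff = (-3)*(-3) - (-3)*(-5) = 9 - 15 = -6
e13 coeff = (-3)*3 - 3*(-5) = -9 - (-15) = 6
e23 coeff = (-3)*3 - 3*(-3) = -9 - (-9) = 0
uv = 33 - 6*e12 + 6*e13 + 0*e23


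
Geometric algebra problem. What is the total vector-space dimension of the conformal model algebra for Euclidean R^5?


The conformal model of R^5 uses Cl(6,1): the 5 Euclidean generators plus two extra orthogonal generators e+ (e+^2 = +1) and e- (e-^2 = -1), from which the null vectors e0, einf are built.
Number of generators m = 5 + 2 = 7.
dim Cl(p,q) = 2^m = 2^7 = 128


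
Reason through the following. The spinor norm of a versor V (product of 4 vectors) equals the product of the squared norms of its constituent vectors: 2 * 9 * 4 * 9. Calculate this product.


Spinor norm N(V) = |v1|^2 * |v2|^2 * ... * |v4|^2
= 2 * 9 * 4 * 9
Running product: 2, 18, 72, 648
N(V) = 648


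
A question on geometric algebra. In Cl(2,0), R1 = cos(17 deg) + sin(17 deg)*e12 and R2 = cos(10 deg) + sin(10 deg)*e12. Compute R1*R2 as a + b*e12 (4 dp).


Same-plane rotors commute and their half-angles add:
R1*R2 = cos(a1 + a2) + sin(a1 + a2)*e12.
a1 + a2 = 17 + 10 = 27 deg
cos(27 deg) = 0.8910
sin(27 deg) = 0.4540
R1*R2 = 0.8910 + 0.4540*e12


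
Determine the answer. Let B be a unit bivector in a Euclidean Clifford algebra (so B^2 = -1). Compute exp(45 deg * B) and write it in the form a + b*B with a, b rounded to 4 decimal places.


For a unit bivector B with B^2 = -1, the exponential series gives
e^(theta*B) = cos(theta) + sin(theta)*B (the GA analogue of Euler's formula).
theta = 45 degrees = 0.785398 rad
cos(45 deg) = 0.7071
sin(45 deg) = 0.7071
exp(theta*B) = 0.7071 + 0.7071*B


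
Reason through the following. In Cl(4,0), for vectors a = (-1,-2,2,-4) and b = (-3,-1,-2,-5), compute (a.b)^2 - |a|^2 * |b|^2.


a . b = (-1)*(-3) + (-2)*(-1) + 2*(-2) + (-4)*(-5)
= 3 + 2 + (-4) + 20 = 21
|a|^2 = (-1)^2 + (-2)^2 + 2^2 + (-4)^2 = 25
|b|^2 = (-3)^2 + (-1)^2 + (-2)^2 + (-5)^2 = 39
(a.b)^2 = 21^2 = 441
|a|^2 * |b|^2 = 25 * 39 = 975
Result = 441 - 975 = -534


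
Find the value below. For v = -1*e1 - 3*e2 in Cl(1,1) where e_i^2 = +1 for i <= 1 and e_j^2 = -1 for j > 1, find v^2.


v^2 = sum of c_i^2 * e_i^2
Positive signature terms (e_i^2 = +1): (-1)^2 = 1
Negative signature terms (e_j^2 = -1): (-3)^2 = 9
v^2 = 1 - 9 = -8


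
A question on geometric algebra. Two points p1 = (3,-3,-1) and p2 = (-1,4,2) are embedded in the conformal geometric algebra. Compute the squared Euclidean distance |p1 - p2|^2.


p1 - p2 = (4, -7, -3)
|p1 - p2|^2 = 4^2 + (-7)^2 + (-3)^2
= 16 + 49 + 9
= 74


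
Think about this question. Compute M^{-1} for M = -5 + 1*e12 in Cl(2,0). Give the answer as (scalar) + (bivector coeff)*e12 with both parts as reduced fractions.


M = -5 + 1*e12, where e12^2 = -1.
Since M commutes with its reverse ~M = a - b*e12, M * ~M = a^2 - b^2*e12^2 = a^2 + b^2.
So M^{-1} = ~M / (a^2 + b^2) = (a - b*e12)/(a^2 + b^2).
a^2 + b^2 = 25 + 1 = 26
Scalar part = -5/26 = -5/26
Bivector coeff = -1/26 = -1/26
M^{-1} = -5/26 - 1/26*e12


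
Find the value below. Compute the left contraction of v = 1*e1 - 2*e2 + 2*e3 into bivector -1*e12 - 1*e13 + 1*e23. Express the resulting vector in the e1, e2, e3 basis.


Left contraction v _| B = <vB>_1 (grade-1 part of the geometric product vB).
Using e1_|e12 = e2, e2_|e12 = -e1, e1_|e13 = e3, e3_|e13 = -e1, e2_|e23 = e3, e3_|e23 = -e2:
e1 coeff: -v2*b12 - v3*b13 = -(-2)*(-1) - (2)*(-1) = 0
e2 coeff: v1*b12 - v3*b23 = (1)*(-1) - (2)*(1) = -3
e3 coeff: v1*b13 + v2*b23 = (1)*(-1) + (-2)*(1) = -3
v _| B = 0*e1 - 3*e2 - 3*e3


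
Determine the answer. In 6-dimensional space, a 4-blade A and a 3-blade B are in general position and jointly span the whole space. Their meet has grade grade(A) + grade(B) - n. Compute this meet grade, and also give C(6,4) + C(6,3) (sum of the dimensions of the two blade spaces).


Meet grade = grade(A) + grade(B) - n
= 4 + 3 - 6 = 1
C(6,4) = 15
C(6,3) = 20
dim_A + dim_B = 15 + 20 = 35


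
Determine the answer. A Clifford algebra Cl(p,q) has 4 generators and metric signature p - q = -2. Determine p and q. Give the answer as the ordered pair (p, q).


We need p + q = 4 and p - q = -2.
Adding: 2p = 4 + (-2) = 2, so p = 1.
Then q = 4 - 1 = 3.
(p, q) = (1, 3)


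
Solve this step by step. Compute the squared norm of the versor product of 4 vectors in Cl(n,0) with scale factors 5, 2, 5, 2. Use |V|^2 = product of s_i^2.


Each vector v_i has |v_i|^2 = s_i^2
Squared scales: 5^2 = 25, 2^2 = 4, 5^2 = 25, 2^2 = 4
|V|^2 = 25 * 4 * 25 * 4
= 10000


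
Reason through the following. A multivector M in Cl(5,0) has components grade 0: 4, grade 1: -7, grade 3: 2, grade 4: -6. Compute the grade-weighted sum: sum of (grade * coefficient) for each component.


Grade-weighted sum = sum of grade_k * coefficient_k
0*4 = 0
1*(-7) = -7
3*2 = 6
4*(-6) = -24
Total = 0 + (-7) + 6 + (-24) = -25


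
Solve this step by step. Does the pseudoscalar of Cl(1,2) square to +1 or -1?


The pseudoscalar I = e1...e_n (product of all n generators) of Cl(p,q) satisfies I^2 = (-1)^(q + n(n-1)/2).
p = 1, q = 2, n = p + q = 3
n(n-1)/2 = 3 * 2 / 2 = 3
Exponent = q + n(n-1)/2 = 2 + 3 = 5
I^2 = (-1)^5 = -1


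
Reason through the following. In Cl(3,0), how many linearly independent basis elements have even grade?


Even subalgebra dimension = 2^(n-1)
n = 3 + 0 = 3
2^(3 - 1) = 2^2 = 4
Verification: sum of C(3,k) for even k = 1 + 3 = 4
Result = 4


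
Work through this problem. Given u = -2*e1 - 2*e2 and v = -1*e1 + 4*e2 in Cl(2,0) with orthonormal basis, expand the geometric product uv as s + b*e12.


Expand: (-2*e1 - 2*e2)(-1*e1 + 4*e2)
= (-2)*(-1)*e1e1 + (-2)*4*e1e2 + (-2)*(-1)*e2e1 + (-2)*4*e2e2
Using e1^2 = e2^2 = 1, e2e1 = -e1e2:
Scalar part s = (-2)*(-1) + (-2)*4 = 2 + (-8) = -6
Bivector part b = (-2)*4 - (-2)*(-1) = -8 - 2 = -10
uv = -6 - 10*e12


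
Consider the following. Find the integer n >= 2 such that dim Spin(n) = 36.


dim Spin(n) = dim so(n) = n(n-1)/2.
Solve n(n-1)/2 = 36, i.e. n^2 - n - 72 = 0.
Discriminant = 1 + 8*36 = 289
n = (1 + sqrt(289))/2 = (1 + 17)/2 = 9


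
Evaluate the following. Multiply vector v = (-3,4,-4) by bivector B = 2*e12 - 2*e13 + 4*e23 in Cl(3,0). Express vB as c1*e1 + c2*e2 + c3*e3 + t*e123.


vB has grade-1 (vector) and grade-3 (trivector) parts: vB = (v _| B) + (v ^ B).
Vector part <vB>_1:
  e1: -v2*b12 - v3*b13 = -(4)*(2) - (-4)*(-2) = -16
  e2: v1*b12 - v3*b23 = (-3)*(2) - (-4)*(4) = 10
  e3: v1*b13 + v2*b23 = (-3)*(-2) + (4)*(4) = 22
Trivector part <vB>_3:
  e123: v1*b23 - v2*b13 + v3*b12 = (-3)*(4) - (4)*(-2) + (-4)*(2) = -12
vB = -16*e1 + 10*e2 + 22*e3 - 12*e123


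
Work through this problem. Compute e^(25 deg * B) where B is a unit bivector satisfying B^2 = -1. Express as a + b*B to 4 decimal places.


For a unit bivector B with B^2 = -1, the exponential series gives
e^(theta*B) = cos(theta) + sin(theta)*B (the GA analogue of Euler's formula).
theta = 25 degrees = 0.436332 rad
cos(25 deg) = 0.9063
sin(25 deg) = 0.4226
exp(theta*B) = 0.9063 + 0.4226*B


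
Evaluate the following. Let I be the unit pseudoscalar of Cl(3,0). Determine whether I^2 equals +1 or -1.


The pseudoscalar I = e1...e_n (product of all n generators) of Cl(p,q) satisfies I^2 = (-1)^(q + n(n-1)/2).
p = 3, q = 0, n = p + q = 3
n(n-1)/2 = 3 * 2 / 2 = 3
Exponent = q + n(n-1)/2 = 0 + 3 = 3
I^2 = (-1)^3 = -1


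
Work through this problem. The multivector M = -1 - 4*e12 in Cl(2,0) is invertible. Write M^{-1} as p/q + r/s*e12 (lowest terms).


M = -1 - 4*e12, where e12^2 = -1.
Since M commutes with its reverse ~M = a - b*e12, M * ~M = a^2 - b^2*e12^2 = a^2 + b^2.
So M^{-1} = ~M / (a^2 + b^2) = (a - b*e12)/(a^2 + b^2).
a^2 + b^2 = 1 + 16 = 17
Scalar part = -1/17 = -1/17
Bivector coeff = 4/17 = 4/17
M^{-1} = -1/17 + 4/17*e12


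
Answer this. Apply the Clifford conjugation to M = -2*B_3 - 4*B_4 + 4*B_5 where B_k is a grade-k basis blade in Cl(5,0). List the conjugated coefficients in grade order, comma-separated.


Clifford conjugate sign for grade k: (-1)^(k(k+1)/2)
Grade 3: (-1)^(3*4/2) = (-1)^6 = 1, coeff -2 -> -2
Grade 4: (-1)^(4*5/2) = (-1)^10 = 1, coeff -4 -> -4
Grade 5: (-1)^(5*6/2) = (-1)^15 = -1, coeff 4 -> -4
Conjugated coefficients: -2, -4, -4


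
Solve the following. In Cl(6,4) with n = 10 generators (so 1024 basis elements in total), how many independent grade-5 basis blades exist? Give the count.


Number of grade-k basis blades in Cl(p,q) with n = p + q is C(n, k).
n = 6 + 4 = 10
C(10, 5) = 10! / (5! * 5!)
= 3628800 / (120 * 120)
= 252


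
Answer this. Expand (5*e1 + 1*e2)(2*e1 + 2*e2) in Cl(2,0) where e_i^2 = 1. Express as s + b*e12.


Expand: (5*e1 + 1*e2)(2*e1 + 2*e2)
= 5*2*e1e1 + 5*2*e1e2 + 1*2*e2e1 + 1*2*e2e2
Using e1^2 = e2^2 = 1, e2e1 = -e1e2:
Scalar part s = 5*2 + 1*2 = 10 + 2 = 12
Bivector part b = 5*2 - 1*2 = 10 - 2 = 8
uv = 12 + 8*e12


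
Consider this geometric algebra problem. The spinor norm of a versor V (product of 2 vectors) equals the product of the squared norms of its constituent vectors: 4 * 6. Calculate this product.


Spinor norm N(V) = |v1|^2 * |v2|^2 * ... * |v2|^2
= 4 * 6
Running product: 4, 24
N(V) = 24


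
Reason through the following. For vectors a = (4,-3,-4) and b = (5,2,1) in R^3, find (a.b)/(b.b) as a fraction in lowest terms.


Projection coefficient = (a . b) / (b . b)
a . b = 4*5 + (-3)*2 + (-4)*1
= 20 + (-6) + (-4) = 10
b . b = 5^2 + 2^2 + 1^2
= 25 + 4 + 1 = 30
Coefficient = 10/30
In lowest terms: 1/3


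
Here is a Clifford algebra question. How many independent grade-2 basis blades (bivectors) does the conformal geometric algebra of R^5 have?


The conformal model of R^5 uses Cl(6,1) with m = 5 + 2 = 7 generators.
Number of grade-2 blades = C(m, 2) = C(7, 2)
= 7*6/2 = 21


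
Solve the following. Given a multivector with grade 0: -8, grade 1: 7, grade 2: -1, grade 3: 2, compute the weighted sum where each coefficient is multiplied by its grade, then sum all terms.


Grade-weighted sum = sum of grade_k * coefficient_k
0*(-8) = 0
1*7 = 7
2*(-1) = -2
3*2 = 6
Total = 0 + 7 + (-2) + 6 = 11
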